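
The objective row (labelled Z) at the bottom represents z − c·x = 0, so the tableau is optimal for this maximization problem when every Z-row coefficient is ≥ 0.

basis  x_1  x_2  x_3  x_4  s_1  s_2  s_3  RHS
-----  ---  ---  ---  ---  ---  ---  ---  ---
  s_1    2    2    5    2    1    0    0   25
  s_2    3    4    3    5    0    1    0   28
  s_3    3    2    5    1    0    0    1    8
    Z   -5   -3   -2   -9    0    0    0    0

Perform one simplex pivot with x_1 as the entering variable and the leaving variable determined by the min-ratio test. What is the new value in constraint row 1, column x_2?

Ratio test on column x_1 — row 1: 25/2 = 25/2; row 2: 28/3 = 28/3; row 3: 8/3 = 8/3. Minimum is 8/3 at row 3 (s_3 leaves); pivot element 3.
Divide row 3 by 3; eliminate column x_1 from the other rows.
Row 1 update in column x_2: 2 − 2·(2/3) = 2/3.

2/3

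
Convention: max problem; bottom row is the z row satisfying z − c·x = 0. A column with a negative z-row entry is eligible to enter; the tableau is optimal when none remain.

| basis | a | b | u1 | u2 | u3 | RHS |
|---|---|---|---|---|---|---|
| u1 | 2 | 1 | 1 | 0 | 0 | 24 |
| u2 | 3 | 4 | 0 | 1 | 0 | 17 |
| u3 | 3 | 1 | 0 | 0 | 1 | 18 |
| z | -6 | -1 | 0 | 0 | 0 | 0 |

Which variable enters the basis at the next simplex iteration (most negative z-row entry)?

Negative z-row entries: a: -6, b: -1.
The most negative is -6 in column a, so a enters.

a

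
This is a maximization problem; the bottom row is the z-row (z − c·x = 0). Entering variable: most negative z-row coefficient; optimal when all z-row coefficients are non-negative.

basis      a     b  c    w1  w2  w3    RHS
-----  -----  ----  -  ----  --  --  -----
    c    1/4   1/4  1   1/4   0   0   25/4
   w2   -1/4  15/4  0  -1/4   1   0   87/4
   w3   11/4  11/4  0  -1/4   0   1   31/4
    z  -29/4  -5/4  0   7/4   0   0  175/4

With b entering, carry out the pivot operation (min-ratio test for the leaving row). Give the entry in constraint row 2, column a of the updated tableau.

-4

Ratio test on column b — row 1: (25/4)/(1/4) = 25; row 2: (87/4)/(15/4) = 29/5; row 3: (31/4)/(11/4) = 31/11. Minimum is 31/11 at row 3 (w3 leaves); pivot element 11/4.
Divide row 3 by 11/4; eliminate column b from the other rows.
Row 2 update in column a: -1/4 − (15/4)·1 = -4.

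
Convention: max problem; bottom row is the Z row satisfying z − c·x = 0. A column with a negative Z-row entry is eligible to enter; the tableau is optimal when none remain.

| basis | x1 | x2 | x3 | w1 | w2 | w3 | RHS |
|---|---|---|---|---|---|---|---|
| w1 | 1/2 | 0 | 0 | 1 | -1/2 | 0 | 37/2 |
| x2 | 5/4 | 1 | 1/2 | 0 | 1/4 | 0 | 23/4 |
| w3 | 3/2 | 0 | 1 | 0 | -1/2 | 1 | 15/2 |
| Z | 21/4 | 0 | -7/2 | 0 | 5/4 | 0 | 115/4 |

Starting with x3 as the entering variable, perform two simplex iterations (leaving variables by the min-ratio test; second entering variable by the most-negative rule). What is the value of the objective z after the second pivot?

Ratio test on column x3 — row 1: entry 0 ≤ 0; row 2: (23/4)/(1/2) = 23/2; row 3: (15/2)/1 = 15/2. Minimum is 15/2 at row 3 (w3 leaves); pivot element 1.
Pivot on row 3; the Z-row RHS becomes 115/4 − (-7/2)·(15/2) = 55.
Next entering variable (most negative Z-row entry -1/2): w2.
Ratio test on column w2 — row 1: entry -1/2 ≤ 0; row 2: 2/(1/2) = 4; row 3: entry -1/2 ≤ 0. Minimum is 4 at row 2 (x2 leaves); pivot element 1/2.
After the second pivot the Z-row RHS is 55 − (-1/2)·4 = 57.

57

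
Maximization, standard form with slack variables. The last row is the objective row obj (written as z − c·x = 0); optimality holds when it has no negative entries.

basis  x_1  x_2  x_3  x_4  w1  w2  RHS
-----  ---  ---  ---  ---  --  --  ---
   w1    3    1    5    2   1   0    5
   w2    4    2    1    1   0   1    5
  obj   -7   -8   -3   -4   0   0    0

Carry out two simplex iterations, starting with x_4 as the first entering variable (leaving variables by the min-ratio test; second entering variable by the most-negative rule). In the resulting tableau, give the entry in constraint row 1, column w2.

-1/3

Ratio test on column x_4 — row 1: 5/2 = 5/2; row 2: 5/1 = 5. Minimum is 5/2 at row 1 (w1 leaves); pivot element 2.
Divide row 1 by 2; eliminate column x_4 from the other rows.
Second iteration: most negative obj-row entry is -6 in column x_2, so x_2 enters.
Ratio test on column x_2 — row 1: (5/2)/(1/2) = 5; row 2: (5/2)/(3/2) = 5/3. Minimum is 5/3 at row 2 (w2 leaves); pivot element 3/2.
Divide row 2 by 3/2; eliminate column x_2 from the other rows.
After both pivots, the entry at constraint row 1, column w2 is -1/3.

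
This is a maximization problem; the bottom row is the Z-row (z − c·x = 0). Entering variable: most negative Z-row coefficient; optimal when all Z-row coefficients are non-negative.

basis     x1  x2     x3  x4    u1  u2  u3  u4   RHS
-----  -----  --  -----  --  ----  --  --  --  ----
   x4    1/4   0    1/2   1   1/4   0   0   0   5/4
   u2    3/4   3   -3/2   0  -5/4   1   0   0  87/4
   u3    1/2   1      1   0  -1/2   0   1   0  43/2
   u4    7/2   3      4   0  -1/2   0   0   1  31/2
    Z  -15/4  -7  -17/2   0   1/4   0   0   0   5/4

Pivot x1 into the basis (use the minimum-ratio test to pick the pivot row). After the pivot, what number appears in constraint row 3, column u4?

-1/7

Ratio test on column x1 — row 1: (5/4)/(1/4) = 5; row 2: (87/4)/(3/4) = 29; row 3: (43/2)/(1/2) = 43; row 4: (31/2)/(7/2) = 31/7. Minimum is 31/7 at row 4 (u4 leaves); pivot element 7/2.
Divide row 4 by 7/2; eliminate column x1 from the other rows.
Row 3 update in column u4: 0 − (1/2)·(2/7) = -1/7.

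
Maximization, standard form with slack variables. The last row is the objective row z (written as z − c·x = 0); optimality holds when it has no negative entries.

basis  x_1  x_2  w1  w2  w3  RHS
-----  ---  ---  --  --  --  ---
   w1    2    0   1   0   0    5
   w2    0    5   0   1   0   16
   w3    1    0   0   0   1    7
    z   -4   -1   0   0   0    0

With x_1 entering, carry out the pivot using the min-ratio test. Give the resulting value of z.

Ratio test on column x_1 — row 1: 5/2 = 5/2; row 2: entry 0 ≤ 0; row 3: 7/1 = 7. Minimum is 5/2 at row 1 (w1 leaves); pivot element 2.
Pivot on row 1; the z-row RHS becomes 0 − (-4)·(5/2) = 10.

10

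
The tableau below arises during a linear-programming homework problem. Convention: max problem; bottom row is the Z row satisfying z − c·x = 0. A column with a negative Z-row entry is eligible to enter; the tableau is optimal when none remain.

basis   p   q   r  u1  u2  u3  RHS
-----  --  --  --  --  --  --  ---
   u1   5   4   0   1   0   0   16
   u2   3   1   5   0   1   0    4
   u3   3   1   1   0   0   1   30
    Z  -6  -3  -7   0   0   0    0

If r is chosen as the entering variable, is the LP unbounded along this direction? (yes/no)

no

Column r has positive entries in row(s) 2, 3, so the ratio test bounds it — not unbounded.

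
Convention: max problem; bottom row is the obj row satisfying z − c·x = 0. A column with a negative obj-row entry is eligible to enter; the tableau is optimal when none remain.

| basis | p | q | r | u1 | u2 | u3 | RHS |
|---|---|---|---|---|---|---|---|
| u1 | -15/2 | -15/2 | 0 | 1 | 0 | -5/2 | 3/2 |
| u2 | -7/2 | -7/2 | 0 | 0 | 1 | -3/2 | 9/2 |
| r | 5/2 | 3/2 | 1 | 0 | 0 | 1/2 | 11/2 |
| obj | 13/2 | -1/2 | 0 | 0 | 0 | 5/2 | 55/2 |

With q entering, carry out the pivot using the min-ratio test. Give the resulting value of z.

Ratio test on column q — row 1: entry -15/2 ≤ 0; row 2: entry -7/2 ≤ 0; row 3: (11/2)/(3/2) = 11/3. Minimum is 11/3 at row 3 (r leaves); pivot element 3/2.
Pivot on row 3; the obj-row RHS becomes 55/2 − (-1/2)·(11/3) = 88/3.

88/3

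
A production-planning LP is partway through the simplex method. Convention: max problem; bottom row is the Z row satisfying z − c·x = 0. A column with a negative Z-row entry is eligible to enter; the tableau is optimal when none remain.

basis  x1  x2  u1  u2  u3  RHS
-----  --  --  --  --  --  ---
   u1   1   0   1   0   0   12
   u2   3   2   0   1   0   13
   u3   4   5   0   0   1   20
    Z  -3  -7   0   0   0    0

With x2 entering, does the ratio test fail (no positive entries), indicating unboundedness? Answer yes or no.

Column x2 has positive entries in row(s) 2, 3, so the ratio test bounds it — not unbounded.

no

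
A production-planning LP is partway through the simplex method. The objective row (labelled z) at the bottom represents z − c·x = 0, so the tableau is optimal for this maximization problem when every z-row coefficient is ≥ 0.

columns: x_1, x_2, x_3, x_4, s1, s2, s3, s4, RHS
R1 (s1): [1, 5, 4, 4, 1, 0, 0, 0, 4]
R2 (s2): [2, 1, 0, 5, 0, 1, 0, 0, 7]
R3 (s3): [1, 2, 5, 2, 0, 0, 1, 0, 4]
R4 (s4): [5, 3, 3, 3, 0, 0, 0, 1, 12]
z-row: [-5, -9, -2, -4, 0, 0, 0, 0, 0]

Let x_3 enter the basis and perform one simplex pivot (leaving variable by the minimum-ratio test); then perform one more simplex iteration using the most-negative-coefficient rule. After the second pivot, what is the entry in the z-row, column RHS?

60/17

Ratio test on column x_3 — row 1: 4/4 = 1; row 2: entry 0 ≤ 0; row 3: 4/5 = 4/5; row 4: 12/3 = 4. Minimum is 4/5 at row 3 (s3 leaves); pivot element 5.
Divide row 3 by 5; eliminate column x_3 from the other rows.
Second iteration: most negative z-row entry is -41/5 in column x_2, so x_2 enters.
Ratio test on column x_2 — row 1: (4/5)/(17/5) = 4/17; row 2: 7/1 = 7; row 3: (4/5)/(2/5) = 2; row 4: (48/5)/(9/5) = 16/3. Minimum is 4/17 at row 1 (s1 leaves); pivot element 17/5.
Divide row 1 by 17/5; eliminate column x_2 from the other rows.
After both pivots, the entry at the z-row, column RHS is 60/17.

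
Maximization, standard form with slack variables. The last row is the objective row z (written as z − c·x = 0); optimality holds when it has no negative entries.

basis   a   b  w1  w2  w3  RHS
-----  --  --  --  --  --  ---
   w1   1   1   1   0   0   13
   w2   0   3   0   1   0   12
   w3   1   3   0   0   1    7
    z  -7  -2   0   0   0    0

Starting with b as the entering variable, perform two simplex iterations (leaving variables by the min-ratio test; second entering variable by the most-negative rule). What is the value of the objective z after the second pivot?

49

Ratio test on column b — row 1: 13/1 = 13; row 2: 12/3 = 4; row 3: 7/3 = 7/3. Minimum is 7/3 at row 3 (w3 leaves); pivot element 3.
Pivot on row 3; the z-row RHS becomes 0 − (-2)·(7/3) = 14/3.
Next entering variable (most negative z-row entry -19/3): a.
Ratio test on column a — row 1: (32/3)/(2/3) = 16; row 2: entry -1 ≤ 0; row 3: (7/3)/(1/3) = 7. Minimum is 7 at row 3 (b leaves); pivot element 1/3.
After the second pivot the z-row RHS is 14/3 − (-19/3)·7 = 49.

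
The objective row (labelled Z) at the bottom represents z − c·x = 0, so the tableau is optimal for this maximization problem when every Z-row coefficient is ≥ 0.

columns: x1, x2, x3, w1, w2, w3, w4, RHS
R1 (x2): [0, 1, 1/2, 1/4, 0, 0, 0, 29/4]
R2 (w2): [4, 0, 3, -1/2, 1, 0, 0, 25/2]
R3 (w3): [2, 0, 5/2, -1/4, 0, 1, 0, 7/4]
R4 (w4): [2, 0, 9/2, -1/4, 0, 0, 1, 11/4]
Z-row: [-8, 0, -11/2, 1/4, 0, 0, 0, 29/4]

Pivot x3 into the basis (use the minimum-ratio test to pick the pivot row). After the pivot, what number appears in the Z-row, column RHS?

191/18

Ratio test on column x3 — row 1: (29/4)/(1/2) = 29/2; row 2: (25/2)/3 = 25/6; row 3: (7/4)/(5/2) = 7/10; row 4: (11/4)/(9/2) = 11/18. Minimum is 11/18 at row 4 (w4 leaves); pivot element 9/2.
Divide row 4 by 9/2; eliminate column x3 from the other rows.
Z-row update in column RHS: 29/4 − (-11/2)·(11/18) = 191/18.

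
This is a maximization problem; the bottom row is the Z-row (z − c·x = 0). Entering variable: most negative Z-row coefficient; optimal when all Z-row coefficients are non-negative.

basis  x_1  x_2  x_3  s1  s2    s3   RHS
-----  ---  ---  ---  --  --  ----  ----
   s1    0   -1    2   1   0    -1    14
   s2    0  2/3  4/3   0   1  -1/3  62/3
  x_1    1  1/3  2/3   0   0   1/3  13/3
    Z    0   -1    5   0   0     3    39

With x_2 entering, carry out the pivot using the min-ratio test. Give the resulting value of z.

52

Ratio test on column x_2 — row 1: entry -1 ≤ 0; row 2: (62/3)/(2/3) = 31; row 3: (13/3)/(1/3) = 13. Minimum is 13 at row 3 (x_1 leaves); pivot element 1/3.
Pivot on row 3; the Z-row RHS becomes 39 − (-1)·13 = 52.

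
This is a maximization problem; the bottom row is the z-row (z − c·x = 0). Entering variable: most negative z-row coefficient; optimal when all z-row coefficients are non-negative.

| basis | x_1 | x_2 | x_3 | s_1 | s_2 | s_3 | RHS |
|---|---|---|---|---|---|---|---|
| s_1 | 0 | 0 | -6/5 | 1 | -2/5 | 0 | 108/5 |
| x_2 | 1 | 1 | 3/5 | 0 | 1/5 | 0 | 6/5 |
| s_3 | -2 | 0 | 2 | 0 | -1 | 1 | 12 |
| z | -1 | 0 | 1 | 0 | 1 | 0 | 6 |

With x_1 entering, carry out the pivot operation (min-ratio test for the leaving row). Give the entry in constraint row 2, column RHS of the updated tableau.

6/5

Ratio test on column x_1 — row 1: entry 0 ≤ 0; row 2: (6/5)/1 = 6/5; row 3: entry -2 ≤ 0. Minimum is 6/5 at row 2 (x_2 leaves); pivot element 1.
Divide row 2 by 1; eliminate column x_1 from the other rows.
In the new row 2, the RHS entry is the old entry divided by the pivot: (6/5)/1 = 6/5.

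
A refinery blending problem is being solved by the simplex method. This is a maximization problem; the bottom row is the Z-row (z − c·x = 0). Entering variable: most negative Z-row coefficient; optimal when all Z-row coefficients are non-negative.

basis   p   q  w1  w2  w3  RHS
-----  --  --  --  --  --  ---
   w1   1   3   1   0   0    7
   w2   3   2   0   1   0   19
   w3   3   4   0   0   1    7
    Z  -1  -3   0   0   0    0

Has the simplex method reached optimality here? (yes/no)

The Z-row has a negative entry -3 in column q, so it is not optimal.

no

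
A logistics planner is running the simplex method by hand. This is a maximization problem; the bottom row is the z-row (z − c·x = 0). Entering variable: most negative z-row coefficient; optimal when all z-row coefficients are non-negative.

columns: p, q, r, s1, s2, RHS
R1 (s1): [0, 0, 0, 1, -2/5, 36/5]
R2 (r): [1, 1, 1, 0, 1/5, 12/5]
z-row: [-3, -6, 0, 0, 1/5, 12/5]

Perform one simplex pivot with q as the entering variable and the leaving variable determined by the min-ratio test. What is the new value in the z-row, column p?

3

Ratio test on column q — row 1: entry 0 ≤ 0; row 2: (12/5)/1 = 12/5. Minimum is 12/5 at row 2 (r leaves); pivot element 1.
Divide row 2 by 1; eliminate column q from the other rows.
z-row update in column p: -3 − (-6)·1 = 3.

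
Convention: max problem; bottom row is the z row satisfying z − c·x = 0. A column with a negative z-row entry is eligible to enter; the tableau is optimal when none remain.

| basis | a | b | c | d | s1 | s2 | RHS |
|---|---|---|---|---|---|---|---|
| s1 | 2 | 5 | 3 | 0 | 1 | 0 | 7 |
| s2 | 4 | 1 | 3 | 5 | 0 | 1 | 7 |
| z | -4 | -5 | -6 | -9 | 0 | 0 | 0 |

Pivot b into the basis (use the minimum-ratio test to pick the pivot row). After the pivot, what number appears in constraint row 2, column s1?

-1/5

Ratio test on column b — row 1: 7/5 = 7/5; row 2: 7/1 = 7. Minimum is 7/5 at row 1 (s1 leaves); pivot element 5.
Divide row 1 by 5; eliminate column b from the other rows.
Row 2 update in column s1: 0 − 1·(1/5) = -1/5.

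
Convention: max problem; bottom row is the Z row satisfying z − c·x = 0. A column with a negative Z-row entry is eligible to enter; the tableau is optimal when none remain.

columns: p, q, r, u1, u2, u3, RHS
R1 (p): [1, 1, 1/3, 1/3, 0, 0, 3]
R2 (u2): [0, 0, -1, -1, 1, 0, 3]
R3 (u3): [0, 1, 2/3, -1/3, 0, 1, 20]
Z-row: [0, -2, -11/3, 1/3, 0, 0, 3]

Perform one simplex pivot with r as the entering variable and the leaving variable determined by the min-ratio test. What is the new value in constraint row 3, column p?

-2

Ratio test on column r — row 1: 3/(1/3) = 9; row 2: entry -1 ≤ 0; row 3: 20/(2/3) = 30. Minimum is 9 at row 1 (p leaves); pivot element 1/3.
Divide row 1 by 1/3; eliminate column r from the other rows.
Row 3 update in column p: 0 − (2/3)·3 = -2.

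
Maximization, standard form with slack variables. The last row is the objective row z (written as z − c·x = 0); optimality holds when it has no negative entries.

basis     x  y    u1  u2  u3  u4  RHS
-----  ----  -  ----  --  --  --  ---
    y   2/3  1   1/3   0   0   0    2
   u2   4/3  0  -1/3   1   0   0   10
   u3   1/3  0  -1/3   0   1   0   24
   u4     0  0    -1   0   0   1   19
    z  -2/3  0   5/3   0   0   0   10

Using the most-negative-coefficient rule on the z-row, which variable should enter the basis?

x

Negative z-row entries: x: -2/3.
The most negative is -2/3 in column x, so x enters.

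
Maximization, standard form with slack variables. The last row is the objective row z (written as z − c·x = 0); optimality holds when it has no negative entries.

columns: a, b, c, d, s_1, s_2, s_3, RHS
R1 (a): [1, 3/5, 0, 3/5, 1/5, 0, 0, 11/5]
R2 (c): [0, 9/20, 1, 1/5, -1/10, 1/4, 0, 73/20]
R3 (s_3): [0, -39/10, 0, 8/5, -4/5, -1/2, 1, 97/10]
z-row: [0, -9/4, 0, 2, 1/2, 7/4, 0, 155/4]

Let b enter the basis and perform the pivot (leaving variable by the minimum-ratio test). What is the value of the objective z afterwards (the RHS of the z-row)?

Ratio test on column b — row 1: (11/5)/(3/5) = 11/3; row 2: (73/20)/(9/20) = 73/9; row 3: entry -39/10 ≤ 0. Minimum is 11/3 at row 1 (a leaves); pivot element 3/5.
Pivot on row 1; the z-row RHS becomes 155/4 − (-9/4)·(11/3) = 47.

47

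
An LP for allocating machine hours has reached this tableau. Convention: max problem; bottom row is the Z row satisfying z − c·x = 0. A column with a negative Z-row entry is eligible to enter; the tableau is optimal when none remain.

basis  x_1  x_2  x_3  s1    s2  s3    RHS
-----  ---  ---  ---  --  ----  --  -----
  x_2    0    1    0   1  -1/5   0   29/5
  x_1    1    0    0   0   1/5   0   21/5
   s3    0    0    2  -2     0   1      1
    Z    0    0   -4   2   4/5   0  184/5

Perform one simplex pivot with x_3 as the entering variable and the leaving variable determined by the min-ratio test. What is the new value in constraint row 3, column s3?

Ratio test on column x_3 — row 1: entry 0 ≤ 0; row 2: entry 0 ≤ 0; row 3: 1/2 = 1/2. Minimum is 1/2 at row 3 (s3 leaves); pivot element 2.
Divide row 3 by 2; eliminate column x_3 from the other rows.
In the new row 3, the s3 entry is the old entry divided by the pivot: 1/2 = 1/2.

1/2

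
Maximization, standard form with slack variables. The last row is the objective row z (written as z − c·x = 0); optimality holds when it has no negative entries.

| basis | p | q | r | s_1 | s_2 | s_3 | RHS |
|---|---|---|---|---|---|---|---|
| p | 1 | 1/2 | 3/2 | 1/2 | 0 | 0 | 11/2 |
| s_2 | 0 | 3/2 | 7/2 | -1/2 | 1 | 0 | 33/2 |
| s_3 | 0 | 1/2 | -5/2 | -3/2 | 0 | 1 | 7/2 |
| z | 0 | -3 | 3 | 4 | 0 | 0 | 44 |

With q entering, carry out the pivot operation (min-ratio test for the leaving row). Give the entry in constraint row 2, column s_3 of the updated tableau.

-3

Ratio test on column q — row 1: (11/2)/(1/2) = 11; row 2: (33/2)/(3/2) = 11; row 3: (7/2)/(1/2) = 7. Minimum is 7 at row 3 (s_3 leaves); pivot element 1/2.
Divide row 3 by 1/2; eliminate column q from the other rows.
Row 2 update in column s_3: 0 − (3/2)·2 = -3.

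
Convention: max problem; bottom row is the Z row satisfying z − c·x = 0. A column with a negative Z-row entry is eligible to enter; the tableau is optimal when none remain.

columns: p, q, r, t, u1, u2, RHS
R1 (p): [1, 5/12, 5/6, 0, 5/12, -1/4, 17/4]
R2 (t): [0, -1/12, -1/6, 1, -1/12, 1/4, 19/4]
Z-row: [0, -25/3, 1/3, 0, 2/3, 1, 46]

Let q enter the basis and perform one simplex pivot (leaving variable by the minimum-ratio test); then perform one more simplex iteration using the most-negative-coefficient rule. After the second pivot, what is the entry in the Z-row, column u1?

Ratio test on column q — row 1: (17/4)/(5/12) = 51/5; row 2: entry -1/12 ≤ 0. Minimum is 51/5 at row 1 (p leaves); pivot element 5/12.
Divide row 1 by 5/12; eliminate column q from the other rows.
Second iteration: most negative Z-row entry is -4 in column u2, so u2 enters.
Ratio test on column u2 — row 1: entry -3/5 ≤ 0; row 2: (28/5)/(1/5) = 28. Minimum is 28 at row 2 (t leaves); pivot element 1/5.
Divide row 2 by 1/5; eliminate column u2 from the other rows.
After both pivots, the entry at the Z-row, column u1 is 9.

9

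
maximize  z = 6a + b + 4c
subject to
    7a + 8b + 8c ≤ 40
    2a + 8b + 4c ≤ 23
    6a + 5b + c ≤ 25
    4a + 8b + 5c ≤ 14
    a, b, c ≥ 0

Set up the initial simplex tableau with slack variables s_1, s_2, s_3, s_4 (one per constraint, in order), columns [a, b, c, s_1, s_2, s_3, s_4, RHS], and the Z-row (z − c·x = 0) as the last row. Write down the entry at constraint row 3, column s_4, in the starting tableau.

0

Slack s_4 belongs to constraint 4; its column is the unit vector e_4, so the entry in row 3 is 0.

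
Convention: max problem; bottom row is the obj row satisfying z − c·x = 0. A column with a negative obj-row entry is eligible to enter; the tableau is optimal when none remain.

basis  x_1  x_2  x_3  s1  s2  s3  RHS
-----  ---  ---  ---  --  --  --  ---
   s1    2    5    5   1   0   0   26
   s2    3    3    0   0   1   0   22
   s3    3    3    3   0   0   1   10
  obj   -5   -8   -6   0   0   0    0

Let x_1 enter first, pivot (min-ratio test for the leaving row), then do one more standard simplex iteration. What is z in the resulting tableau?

80/3

Ratio test on column x_1 — row 1: 26/2 = 13; row 2: 22/3 = 22/3; row 3: 10/3 = 10/3. Minimum is 10/3 at row 3 (s3 leaves); pivot element 3.
Pivot on row 3; the obj-row RHS becomes 0 − (-5)·(10/3) = 50/3.
Next entering variable (most negative obj-row entry -3): x_2.
Ratio test on column x_2 — row 1: (58/3)/3 = 58/9; row 2: entry 0 ≤ 0; row 3: (10/3)/1 = 10/3. Minimum is 10/3 at row 3 (x_1 leaves); pivot element 1.
After the second pivot the obj-row RHS is 50/3 − (-3)·(10/3) = 80/3.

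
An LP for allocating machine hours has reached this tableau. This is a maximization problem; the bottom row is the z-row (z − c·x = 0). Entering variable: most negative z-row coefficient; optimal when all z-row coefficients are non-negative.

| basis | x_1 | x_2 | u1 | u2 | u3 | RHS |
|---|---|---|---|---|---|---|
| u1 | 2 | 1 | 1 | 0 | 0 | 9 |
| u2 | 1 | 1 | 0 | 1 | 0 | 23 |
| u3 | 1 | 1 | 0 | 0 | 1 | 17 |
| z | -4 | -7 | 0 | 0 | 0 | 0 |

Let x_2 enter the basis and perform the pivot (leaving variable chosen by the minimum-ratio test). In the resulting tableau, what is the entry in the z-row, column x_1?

Ratio test on column x_2 — row 1: 9/1 = 9; row 2: 23/1 = 23; row 3: 17/1 = 17. Minimum is 9 at row 1 (u1 leaves); pivot element 1.
Divide row 1 by 1; eliminate column x_2 from the other rows.
z-row update in column x_1: -4 − (-7)·2 = 10.

10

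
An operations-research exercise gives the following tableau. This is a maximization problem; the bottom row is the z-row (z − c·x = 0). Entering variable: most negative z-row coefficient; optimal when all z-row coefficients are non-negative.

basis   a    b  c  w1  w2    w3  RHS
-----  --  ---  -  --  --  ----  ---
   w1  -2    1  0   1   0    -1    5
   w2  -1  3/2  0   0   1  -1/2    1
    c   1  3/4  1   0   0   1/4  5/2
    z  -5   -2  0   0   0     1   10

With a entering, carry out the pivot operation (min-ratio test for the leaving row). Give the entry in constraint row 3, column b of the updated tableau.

3/4

Ratio test on column a — row 1: entry -2 ≤ 0; row 2: entry -1 ≤ 0; row 3: (5/2)/1 = 5/2. Minimum is 5/2 at row 3 (c leaves); pivot element 1.
Divide row 3 by 1; eliminate column a from the other rows.
In the new row 3, the b entry is the old entry divided by the pivot: (3/4)/1 = 3/4.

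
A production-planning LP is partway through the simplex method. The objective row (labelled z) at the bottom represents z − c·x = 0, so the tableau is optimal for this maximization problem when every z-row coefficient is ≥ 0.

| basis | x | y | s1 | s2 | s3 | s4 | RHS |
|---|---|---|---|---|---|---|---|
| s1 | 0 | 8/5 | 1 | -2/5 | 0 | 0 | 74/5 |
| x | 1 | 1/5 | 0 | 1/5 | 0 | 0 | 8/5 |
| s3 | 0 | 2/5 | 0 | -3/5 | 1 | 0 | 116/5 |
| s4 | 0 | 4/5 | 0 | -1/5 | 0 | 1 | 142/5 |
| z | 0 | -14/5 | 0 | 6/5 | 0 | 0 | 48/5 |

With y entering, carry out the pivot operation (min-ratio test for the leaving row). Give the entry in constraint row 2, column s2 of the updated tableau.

Ratio test on column y — row 1: (74/5)/(8/5) = 37/4; row 2: (8/5)/(1/5) = 8; row 3: (116/5)/(2/5) = 58; row 4: (142/5)/(4/5) = 71/2. Minimum is 8 at row 2 (x leaves); pivot element 1/5.
Divide row 2 by 1/5; eliminate column y from the other rows.
In the new row 2, the s2 entry is the old entry divided by the pivot: (1/5)/(1/5) = 1.

1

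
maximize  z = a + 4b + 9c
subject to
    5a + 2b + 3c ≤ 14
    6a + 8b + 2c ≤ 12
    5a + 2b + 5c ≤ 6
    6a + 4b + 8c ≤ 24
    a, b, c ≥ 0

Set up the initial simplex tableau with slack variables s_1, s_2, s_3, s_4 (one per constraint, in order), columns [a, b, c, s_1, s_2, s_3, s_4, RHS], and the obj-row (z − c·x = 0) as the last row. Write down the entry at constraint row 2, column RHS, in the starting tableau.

The RHS of constraint 2 is b_2 = 12.

12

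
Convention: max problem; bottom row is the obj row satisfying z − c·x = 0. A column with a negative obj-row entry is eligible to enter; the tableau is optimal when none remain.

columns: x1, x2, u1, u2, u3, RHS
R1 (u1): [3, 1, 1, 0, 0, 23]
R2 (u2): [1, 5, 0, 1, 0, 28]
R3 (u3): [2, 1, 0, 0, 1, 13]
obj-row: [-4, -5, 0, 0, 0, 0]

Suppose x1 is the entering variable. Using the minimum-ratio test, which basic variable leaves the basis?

Column x1 entries and ratios — u1: 23/3 = 23/3; u2: 28/1 = 28; u3: 13/2 = 13/2.
Smallest ratio is 13/2 in the row of u3, so u3 leaves.

u3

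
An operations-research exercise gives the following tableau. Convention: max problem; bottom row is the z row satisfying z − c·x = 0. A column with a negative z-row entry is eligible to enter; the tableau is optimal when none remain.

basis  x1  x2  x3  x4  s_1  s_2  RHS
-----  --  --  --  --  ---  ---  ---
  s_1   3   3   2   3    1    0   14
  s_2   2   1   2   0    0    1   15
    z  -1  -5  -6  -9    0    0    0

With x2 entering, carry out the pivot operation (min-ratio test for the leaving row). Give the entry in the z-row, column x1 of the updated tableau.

Ratio test on column x2 — row 1: 14/3 = 14/3; row 2: 15/1 = 15. Minimum is 14/3 at row 1 (s_1 leaves); pivot element 3.
Divide row 1 by 3; eliminate column x2 from the other rows.
z-row update in column x1: -1 − (-5)·1 = 4.

4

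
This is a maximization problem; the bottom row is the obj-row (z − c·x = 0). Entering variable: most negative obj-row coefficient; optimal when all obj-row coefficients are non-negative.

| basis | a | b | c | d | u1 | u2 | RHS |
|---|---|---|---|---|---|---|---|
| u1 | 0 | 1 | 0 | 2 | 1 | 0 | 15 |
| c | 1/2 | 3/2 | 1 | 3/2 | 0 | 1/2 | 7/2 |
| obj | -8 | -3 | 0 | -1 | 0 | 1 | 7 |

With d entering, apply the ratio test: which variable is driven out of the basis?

Column d entries and ratios — u1: 15/2 = 15/2; c: (7/2)/(3/2) = 7/3.
Smallest ratio is 7/3 in the row of c, so c leaves.

c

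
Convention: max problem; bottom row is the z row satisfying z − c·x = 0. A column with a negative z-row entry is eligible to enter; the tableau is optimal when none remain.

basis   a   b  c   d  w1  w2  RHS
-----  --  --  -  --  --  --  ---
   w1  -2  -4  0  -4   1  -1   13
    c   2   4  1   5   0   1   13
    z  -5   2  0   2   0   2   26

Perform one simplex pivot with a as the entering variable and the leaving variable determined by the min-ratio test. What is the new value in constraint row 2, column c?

Ratio test on column a — row 1: entry -2 ≤ 0; row 2: 13/2 = 13/2. Minimum is 13/2 at row 2 (c leaves); pivot element 2.
Divide row 2 by 2; eliminate column a from the other rows.
In the new row 2, the c entry is the old entry divided by the pivot: 1/2 = 1/2.

1/2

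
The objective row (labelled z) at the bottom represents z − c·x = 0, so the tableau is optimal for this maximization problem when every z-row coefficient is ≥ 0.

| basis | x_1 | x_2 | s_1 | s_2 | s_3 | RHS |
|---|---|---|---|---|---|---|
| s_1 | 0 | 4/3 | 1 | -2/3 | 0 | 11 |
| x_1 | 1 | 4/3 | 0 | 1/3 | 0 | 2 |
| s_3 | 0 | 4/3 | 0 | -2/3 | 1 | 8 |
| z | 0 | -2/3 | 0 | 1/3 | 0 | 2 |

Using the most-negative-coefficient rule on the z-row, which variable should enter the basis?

Negative z-row entries: x_2: -2/3.
The most negative is -2/3 in column x_2, so x_2 enters.

x_2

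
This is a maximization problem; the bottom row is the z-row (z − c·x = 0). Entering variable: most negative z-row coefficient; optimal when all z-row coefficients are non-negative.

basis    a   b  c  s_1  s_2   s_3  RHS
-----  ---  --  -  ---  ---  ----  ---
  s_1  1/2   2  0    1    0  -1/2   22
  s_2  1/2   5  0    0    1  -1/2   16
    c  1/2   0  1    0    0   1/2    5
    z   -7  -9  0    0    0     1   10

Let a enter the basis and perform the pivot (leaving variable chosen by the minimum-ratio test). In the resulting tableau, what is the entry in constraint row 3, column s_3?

Ratio test on column a — row 1: 22/(1/2) = 44; row 2: 16/(1/2) = 32; row 3: 5/(1/2) = 10. Minimum is 10 at row 3 (c leaves); pivot element 1/2.
Divide row 3 by 1/2; eliminate column a from the other rows.
In the new row 3, the s_3 entry is the old entry divided by the pivot: (1/2)/(1/2) = 1.

1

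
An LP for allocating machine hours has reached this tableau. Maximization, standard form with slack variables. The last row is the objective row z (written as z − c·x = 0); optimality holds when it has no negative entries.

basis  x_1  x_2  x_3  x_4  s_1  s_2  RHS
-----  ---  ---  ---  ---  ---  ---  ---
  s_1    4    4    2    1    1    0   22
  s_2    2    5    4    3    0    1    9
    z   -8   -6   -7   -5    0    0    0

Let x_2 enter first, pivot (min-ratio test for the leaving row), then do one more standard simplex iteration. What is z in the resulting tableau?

36

Ratio test on column x_2 — row 1: 22/4 = 11/2; row 2: 9/5 = 9/5. Minimum is 9/5 at row 2 (s_2 leaves); pivot element 5.
Pivot on row 2; the z-row RHS becomes 0 − (-6)·(9/5) = 54/5.
Next entering variable (most negative z-row entry -28/5): x_1.
Ratio test on column x_1 — row 1: (74/5)/(12/5) = 37/6; row 2: (9/5)/(2/5) = 9/2. Minimum is 9/2 at row 2 (x_2 leaves); pivot element 2/5.
After the second pivot the z-row RHS is 54/5 − (-28/5)·(9/2) = 36.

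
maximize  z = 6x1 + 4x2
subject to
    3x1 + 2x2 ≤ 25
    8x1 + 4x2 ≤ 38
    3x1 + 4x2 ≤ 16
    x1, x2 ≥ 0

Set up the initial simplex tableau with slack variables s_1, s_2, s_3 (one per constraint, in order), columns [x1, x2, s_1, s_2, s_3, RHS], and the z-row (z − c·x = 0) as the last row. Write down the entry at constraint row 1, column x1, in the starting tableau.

3

Constraint 1 has coefficient 3 on x1.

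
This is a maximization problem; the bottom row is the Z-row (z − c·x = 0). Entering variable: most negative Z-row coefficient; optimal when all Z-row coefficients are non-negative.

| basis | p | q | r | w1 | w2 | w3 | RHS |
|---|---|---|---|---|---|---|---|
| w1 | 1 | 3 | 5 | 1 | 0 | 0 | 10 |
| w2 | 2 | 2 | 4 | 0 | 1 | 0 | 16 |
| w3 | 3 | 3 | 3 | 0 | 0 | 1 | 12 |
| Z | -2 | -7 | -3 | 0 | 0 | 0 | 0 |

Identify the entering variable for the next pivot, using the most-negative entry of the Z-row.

Negative Z-row entries: p: -2, q: -7, r: -3.
The most negative is -7 in column q, so q enters.

q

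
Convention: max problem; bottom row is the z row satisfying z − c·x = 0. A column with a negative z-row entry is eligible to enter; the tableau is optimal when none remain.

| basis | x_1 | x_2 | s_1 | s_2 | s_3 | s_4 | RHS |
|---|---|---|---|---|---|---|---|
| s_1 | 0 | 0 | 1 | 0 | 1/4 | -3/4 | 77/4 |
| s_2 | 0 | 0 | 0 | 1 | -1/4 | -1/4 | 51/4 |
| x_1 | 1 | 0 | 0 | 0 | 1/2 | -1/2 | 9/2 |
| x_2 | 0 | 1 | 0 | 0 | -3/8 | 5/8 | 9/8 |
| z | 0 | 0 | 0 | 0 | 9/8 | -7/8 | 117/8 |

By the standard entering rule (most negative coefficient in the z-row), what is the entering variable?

s_4

Negative z-row entries: s_4: -7/8.
The most negative is -7/8 in column s_4, so s_4 enters.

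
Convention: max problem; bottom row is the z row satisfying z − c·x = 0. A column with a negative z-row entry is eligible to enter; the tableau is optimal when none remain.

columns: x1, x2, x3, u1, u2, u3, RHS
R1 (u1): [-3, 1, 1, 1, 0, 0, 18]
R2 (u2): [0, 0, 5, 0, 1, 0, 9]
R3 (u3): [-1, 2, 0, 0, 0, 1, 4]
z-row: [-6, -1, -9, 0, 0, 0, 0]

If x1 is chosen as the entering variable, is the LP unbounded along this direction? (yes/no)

Every constraint-row entry in column x1 is ≤ 0, so increasing x1 is unbounded.

yes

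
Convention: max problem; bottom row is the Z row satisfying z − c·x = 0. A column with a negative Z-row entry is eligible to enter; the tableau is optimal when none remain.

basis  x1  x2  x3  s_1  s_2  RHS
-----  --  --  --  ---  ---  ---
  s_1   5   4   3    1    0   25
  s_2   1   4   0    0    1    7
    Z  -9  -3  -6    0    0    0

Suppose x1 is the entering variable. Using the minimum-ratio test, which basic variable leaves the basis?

s_1

Column x1 entries and ratios — s_1: 25/5 = 5; s_2: 7/1 = 7.
Smallest ratio is 5 in the row of s_1, so s_1 leaves.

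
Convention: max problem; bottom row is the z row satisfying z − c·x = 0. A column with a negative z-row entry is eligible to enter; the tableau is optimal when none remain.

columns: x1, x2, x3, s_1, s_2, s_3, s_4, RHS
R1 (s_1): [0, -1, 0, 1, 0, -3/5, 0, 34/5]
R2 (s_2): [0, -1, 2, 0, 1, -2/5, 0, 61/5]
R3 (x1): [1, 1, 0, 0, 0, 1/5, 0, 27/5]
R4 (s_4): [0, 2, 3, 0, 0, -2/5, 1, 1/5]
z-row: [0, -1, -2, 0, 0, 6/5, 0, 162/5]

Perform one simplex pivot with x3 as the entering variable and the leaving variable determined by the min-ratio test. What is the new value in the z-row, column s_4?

2/3

Ratio test on column x3 — row 1: entry 0 ≤ 0; row 2: (61/5)/2 = 61/10; row 3: entry 0 ≤ 0; row 4: (1/5)/3 = 1/15. Minimum is 1/15 at row 4 (s_4 leaves); pivot element 3.
Divide row 4 by 3; eliminate column x3 from the other rows.
z-row update in column s_4: 0 − (-2)·(1/3) = 2/3.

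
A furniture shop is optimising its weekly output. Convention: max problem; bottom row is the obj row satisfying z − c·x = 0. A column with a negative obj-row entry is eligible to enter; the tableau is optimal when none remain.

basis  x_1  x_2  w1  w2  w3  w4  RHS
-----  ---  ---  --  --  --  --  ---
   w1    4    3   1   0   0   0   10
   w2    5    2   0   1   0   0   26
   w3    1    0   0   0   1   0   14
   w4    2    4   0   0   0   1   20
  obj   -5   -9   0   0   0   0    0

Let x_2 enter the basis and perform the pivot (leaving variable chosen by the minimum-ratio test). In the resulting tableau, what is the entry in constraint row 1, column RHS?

10/3

Ratio test on column x_2 — row 1: 10/3 = 10/3; row 2: 26/2 = 13; row 3: entry 0 ≤ 0; row 4: 20/4 = 5. Minimum is 10/3 at row 1 (w1 leaves); pivot element 3.
Divide row 1 by 3; eliminate column x_2 from the other rows.
In the new row 1, the RHS entry is the old entry divided by the pivot: 10/3 = 10/3.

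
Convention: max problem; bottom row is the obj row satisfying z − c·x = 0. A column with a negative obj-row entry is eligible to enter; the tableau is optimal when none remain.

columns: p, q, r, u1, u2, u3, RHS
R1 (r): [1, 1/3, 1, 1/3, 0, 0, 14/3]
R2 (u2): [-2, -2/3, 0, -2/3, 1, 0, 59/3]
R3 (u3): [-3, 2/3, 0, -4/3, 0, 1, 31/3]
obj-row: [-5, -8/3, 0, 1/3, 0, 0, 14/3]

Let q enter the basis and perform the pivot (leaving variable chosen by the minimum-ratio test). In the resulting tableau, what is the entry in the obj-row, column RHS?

Ratio test on column q — row 1: (14/3)/(1/3) = 14; row 2: entry -2/3 ≤ 0; row 3: (31/3)/(2/3) = 31/2. Minimum is 14 at row 1 (r leaves); pivot element 1/3.
Divide row 1 by 1/3; eliminate column q from the other rows.
obj-row update in column RHS: 14/3 − (-8/3)·14 = 42.

42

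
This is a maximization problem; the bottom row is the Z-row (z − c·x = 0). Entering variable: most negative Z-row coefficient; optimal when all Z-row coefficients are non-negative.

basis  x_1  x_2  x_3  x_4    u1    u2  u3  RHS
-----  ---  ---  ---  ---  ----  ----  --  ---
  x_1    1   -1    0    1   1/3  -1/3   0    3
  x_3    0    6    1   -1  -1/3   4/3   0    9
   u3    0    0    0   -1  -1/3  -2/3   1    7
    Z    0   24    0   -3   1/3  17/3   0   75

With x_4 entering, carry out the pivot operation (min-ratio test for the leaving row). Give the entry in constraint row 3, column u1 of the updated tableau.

0

Ratio test on column x_4 — row 1: 3/1 = 3; row 2: entry -1 ≤ 0; row 3: entry -1 ≤ 0. Minimum is 3 at row 1 (x_1 leaves); pivot element 1.
Divide row 1 by 1; eliminate column x_4 from the other rows.
Row 3 update in column u1: -1/3 − (-1)·(1/3) = 0.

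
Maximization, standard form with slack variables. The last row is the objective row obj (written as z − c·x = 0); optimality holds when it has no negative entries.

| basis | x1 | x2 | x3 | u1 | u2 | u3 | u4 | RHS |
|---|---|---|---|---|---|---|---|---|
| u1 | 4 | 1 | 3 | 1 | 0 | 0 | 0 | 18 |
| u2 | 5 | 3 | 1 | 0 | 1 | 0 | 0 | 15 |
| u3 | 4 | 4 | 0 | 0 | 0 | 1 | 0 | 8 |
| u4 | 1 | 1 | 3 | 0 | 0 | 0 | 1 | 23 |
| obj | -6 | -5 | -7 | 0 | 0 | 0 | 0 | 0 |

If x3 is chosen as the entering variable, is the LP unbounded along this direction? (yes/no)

Column x3 has positive entries in row(s) 1, 2, 4, so the ratio test bounds it — not unbounded.

no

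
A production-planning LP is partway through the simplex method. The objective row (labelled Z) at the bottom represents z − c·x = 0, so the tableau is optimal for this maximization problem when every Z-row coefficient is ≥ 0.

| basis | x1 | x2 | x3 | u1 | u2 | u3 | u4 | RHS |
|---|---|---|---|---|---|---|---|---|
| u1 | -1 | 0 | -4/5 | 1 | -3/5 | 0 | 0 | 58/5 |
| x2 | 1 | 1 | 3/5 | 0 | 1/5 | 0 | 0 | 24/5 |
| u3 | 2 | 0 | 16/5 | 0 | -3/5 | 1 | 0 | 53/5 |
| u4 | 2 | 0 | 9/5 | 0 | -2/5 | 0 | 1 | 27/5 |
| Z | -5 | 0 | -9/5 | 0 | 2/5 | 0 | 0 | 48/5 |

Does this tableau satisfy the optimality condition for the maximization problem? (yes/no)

The Z-row has a negative entry -5 in column x1, so it is not optimal.

no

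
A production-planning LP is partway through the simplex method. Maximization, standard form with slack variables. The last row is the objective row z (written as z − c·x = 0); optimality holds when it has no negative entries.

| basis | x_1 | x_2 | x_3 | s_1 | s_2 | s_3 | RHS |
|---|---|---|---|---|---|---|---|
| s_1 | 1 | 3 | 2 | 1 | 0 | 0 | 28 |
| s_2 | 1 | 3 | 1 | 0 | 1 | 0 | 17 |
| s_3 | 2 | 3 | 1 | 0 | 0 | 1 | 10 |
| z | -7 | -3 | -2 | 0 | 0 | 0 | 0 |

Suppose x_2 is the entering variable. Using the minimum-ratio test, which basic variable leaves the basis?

Column x_2 entries and ratios — s_1: 28/3 = 28/3; s_2: 17/3 = 17/3; s_3: 10/3 = 10/3.
Smallest ratio is 10/3 in the row of s_3, so s_3 leaves.

s_3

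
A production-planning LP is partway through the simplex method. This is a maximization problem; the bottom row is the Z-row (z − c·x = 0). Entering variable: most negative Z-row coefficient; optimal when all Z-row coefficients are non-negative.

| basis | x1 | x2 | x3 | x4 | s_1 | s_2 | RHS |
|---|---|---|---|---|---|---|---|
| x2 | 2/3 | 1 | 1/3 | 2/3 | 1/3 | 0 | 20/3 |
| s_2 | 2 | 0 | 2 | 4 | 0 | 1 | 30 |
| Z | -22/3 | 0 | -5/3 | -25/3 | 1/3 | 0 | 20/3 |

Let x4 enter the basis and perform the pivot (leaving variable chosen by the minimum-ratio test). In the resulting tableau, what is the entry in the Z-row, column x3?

5/2

Ratio test on column x4 — row 1: (20/3)/(2/3) = 10; row 2: 30/4 = 15/2. Minimum is 15/2 at row 2 (s_2 leaves); pivot element 4.
Divide row 2 by 4; eliminate column x4 from the other rows.
Z-row update in column x3: -5/3 − (-25/3)·(1/2) = 5/2.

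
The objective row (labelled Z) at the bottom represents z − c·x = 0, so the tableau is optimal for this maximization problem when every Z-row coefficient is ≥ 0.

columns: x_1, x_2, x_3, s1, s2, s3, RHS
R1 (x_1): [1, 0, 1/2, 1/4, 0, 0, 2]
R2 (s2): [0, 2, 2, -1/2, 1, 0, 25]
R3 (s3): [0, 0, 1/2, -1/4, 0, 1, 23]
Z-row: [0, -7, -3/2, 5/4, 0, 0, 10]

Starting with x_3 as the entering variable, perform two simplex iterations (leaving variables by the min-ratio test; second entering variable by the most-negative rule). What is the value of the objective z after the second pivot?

151/2

Ratio test on column x_3 — row 1: 2/(1/2) = 4; row 2: 25/2 = 25/2; row 3: 23/(1/2) = 46. Minimum is 4 at row 1 (x_1 leaves); pivot element 1/2.
Pivot on row 1; the Z-row RHS becomes 10 − (-3/2)·4 = 16.
Next entering variable (most negative Z-row entry -7): x_2.
Ratio test on column x_2 — row 1: entry 0 ≤ 0; row 2: 17/2 = 17/2; row 3: entry 0 ≤ 0. Minimum is 17/2 at row 2 (s2 leaves); pivot element 2.
After the second pivot the Z-row RHS is 16 − (-7)·(17/2) = 151/2.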